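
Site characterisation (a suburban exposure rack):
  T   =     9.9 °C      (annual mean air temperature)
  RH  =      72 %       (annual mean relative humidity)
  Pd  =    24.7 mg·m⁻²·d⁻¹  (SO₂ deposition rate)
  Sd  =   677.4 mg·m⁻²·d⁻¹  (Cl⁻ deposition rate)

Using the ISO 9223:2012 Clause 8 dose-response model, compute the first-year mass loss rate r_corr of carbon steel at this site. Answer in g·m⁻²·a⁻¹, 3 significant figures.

r_corr = 1.03e+03 g·m⁻²·a⁻¹

carbon steel: f(T) = +0.150·(T−10) [T≤10 °C] = -0.0150
  sulphur-dioxide contribution → 39 μm/a
  chloride contribution → 92.81 μm/a
  total first-year rate 131.8 μm/a
Convert to mass loss: 131.8 μm/a × 7.85 g/cm³ = 1035 g·m⁻²·a⁻¹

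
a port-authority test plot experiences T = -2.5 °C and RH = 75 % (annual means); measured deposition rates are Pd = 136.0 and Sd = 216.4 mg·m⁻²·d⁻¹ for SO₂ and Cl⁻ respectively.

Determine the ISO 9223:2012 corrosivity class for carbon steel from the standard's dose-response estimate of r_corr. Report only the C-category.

C3

carbon steel: temperature factor f = +0.150·(-12.5) = -1.8750
  SO₂ term: 1.77·136.0^0.52·exp(0.02·75-1.8750) = 15.65
  Cl⁻ term: 0.102·216.4^0.62·exp(0.033·75+0.04·-2.5) = 30.75
  r_corr = 15.65 + 30.75 = 46.41 μm/a
Category bounds: 25…50 μm/a bracket r_corr ⇒ C3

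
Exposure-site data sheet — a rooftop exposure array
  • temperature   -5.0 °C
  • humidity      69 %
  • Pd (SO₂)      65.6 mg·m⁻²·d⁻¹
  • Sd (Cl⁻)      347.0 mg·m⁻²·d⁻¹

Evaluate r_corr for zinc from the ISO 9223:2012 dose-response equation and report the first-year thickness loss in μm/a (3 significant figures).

r_corr = 1.66 μm/a

zinc: temperature factor f = +0.038·(-15.0) = -0.5700
  Pd branch = 0.0129·Pd^0.44·e^(0.046·RH+f) = 1.099 μm/a
  Cl⁻ term: 0.0175·347.0^0.57·exp(0.008·69+0.085·-5.0) = 0.5574
  r_corr = 1.099 + 0.5574 = 1.656 μm/a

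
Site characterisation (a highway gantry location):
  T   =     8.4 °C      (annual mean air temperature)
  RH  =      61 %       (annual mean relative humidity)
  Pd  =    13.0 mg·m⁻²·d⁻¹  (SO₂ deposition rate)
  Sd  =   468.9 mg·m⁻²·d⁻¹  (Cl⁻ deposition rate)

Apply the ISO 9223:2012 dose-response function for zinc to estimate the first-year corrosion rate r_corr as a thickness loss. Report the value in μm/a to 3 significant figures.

zinc: T≤10 °C ⇒ hinge +0.038·(8.4−10) = -0.0608
  sulphur-dioxide contribution → 0.6208 μm/a
  chloride contribution → 1.939 μm/a
  ⇒ r_corr(zinc) = 2.56 μm/a

r_corr = 2.56 μm/a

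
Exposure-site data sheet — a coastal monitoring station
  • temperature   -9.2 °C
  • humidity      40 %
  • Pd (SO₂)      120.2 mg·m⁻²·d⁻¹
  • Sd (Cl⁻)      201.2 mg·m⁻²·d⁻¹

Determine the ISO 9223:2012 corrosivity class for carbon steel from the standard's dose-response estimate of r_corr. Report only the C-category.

C2

carbon steel: T≤10 °C ⇒ hinge +0.150·(-9.2−10) = -2.8800
  Pd branch = 1.77·Pd^0.52·e^(0.02·RH+f) = 2.668 μm/a
  Cl⁻ term: 0.102·201.2^0.62·exp(0.033·40+0.04·-9.2) = 7.084
  sum: 2.668 + 7.084 → r_corr = 9.752 μm/a
Category bounds: 1.3…25 μm/a bracket r_corr ⇒ C2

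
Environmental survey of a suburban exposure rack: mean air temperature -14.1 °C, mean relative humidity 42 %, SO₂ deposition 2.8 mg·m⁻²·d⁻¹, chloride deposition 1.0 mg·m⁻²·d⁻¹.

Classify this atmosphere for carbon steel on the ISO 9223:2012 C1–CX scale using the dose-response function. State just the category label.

C1

carbon steel: temperature factor f = +0.150·(-24.1) = -3.6150
  sulphur-dioxide contribution → 0.1885 μm/a
  chloride contribution → 0.2321 μm/a
  ⇒ r_corr(carbon steel) = 0.4206 μm/a
ISO 9223 Table 2 (carbon steel): 0 < 0.421 ≤ 1.3 μm/a ⇒ C1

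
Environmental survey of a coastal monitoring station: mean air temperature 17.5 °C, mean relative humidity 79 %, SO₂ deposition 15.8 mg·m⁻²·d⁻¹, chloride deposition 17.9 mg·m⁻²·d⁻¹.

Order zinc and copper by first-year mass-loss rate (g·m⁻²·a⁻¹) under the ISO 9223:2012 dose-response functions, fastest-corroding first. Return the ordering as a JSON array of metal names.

zinc: temperature factor f = -0.071·(7.5) = -0.5325
  sulphur-dioxide contribution → 0.966 μm/a
  chloride contribution → 0.7545 μm/a
  ⇒ r_corr(zinc) = 1.72 μm/a
  mass loss = 1.72 μm/a × 7.14 g/cm³ = 12.28 g·m⁻²·a⁻¹
copper: f(T) = -0.080·(T−10) [T>10 °C] = -0.6000
  sulphur-dioxide contribution → 0.6304 μm/a
  chloride contribution → 0.9048 μm/a
  total first-year rate 1.535 μm/a
  mass loss = 1.535 μm/a × 8.96 g/cm³ = 13.75 g·m⁻²·a⁻¹
Ordering by g·m⁻²·a⁻¹: copper (13.8) > zinc (12.3)

["copper", "zinc"]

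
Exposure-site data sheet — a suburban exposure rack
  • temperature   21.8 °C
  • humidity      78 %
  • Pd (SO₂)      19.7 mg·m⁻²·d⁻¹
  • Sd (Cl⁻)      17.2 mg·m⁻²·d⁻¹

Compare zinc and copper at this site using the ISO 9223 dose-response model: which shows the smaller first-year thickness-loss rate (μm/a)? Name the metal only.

copper

zinc: temperature factor f = -0.071·(11.8) = -0.8378
  Pd branch = 0.0129·Pd^0.44·e^(0.046·RH+f) = 0.7491 μm/a
  Sd branch = 0.0175·Sd^0.57·e^(0.008·RH+0.085·T) = 1.054 μm/a
  r_corr = 0.7491 + 1.054 = 1.804 μm/a
copper: T>10 °C ⇒ hinge -0.080·(21.8−10) = -0.9440
  Pd branch = 0.0053·Pd^0.26·e^(0.059·RH+f) = 0.4462 μm/a
  Sd branch = 0.01025·Sd^0.27·e^(0.036·RH+0.049·T) = 1.066 μm/a
  r_corr = 0.4462 + 1.066 = 1.512 μm/a
Ordering by μm/a: zinc (1.8) > copper (1.51)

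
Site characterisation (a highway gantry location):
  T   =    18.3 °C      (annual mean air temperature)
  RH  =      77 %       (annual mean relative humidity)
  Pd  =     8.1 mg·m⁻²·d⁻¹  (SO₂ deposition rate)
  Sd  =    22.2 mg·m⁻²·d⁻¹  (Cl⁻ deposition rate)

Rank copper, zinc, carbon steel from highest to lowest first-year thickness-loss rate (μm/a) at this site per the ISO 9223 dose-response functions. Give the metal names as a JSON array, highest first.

copper: T>10 °C ⇒ hinge -0.080·(18.3−10) = -0.6640
  SO₂ term: 0.0053·8.1^0.26·exp(0.059·77-0.6640) = 0.4417
  Cl⁻ term: 0.01025·22.2^0.27·exp(0.036·77+0.049·18.3) = 0.928
  sum: 0.4417 + 0.928 → r_corr = 1.37 μm/a
zinc: T>10 °C ⇒ hinge -0.071·(18.3−10) = -0.5893
  Pd branch = 0.0129·Pd^0.44·e^(0.046·RH+f) = 0.6204 μm/a
  Sd branch = 0.0175·Sd^0.57·e^(0.008·RH+0.085·T) = 0.8985 μm/a
  sum: 0.6204 + 0.8985 → r_corr = 1.519 μm/a
carbon steel: T>10 °C ⇒ hinge -0.054·(18.3−10) = -0.4482
  SO₂ term: 1.77·8.1^0.52·exp(0.02·77-0.4482) = 15.65
  Cl⁻ term: 0.102·22.2^0.62·exp(0.033·77+0.04·18.3) = 18.4
  sum: 15.65 + 18.4 → r_corr = 34.05 μm/a
Ordering by μm/a: carbon steel (34) > zinc (1.52) > copper (1.37)

["carbon steel", "zinc", "copper"]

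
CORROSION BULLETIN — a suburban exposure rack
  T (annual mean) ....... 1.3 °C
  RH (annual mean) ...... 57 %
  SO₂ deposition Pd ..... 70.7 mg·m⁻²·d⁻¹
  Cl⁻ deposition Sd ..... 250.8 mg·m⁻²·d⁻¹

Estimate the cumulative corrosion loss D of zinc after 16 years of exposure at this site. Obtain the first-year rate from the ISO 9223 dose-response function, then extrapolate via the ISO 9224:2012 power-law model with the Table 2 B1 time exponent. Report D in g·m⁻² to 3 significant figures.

D(16) = 105 g·m⁻²

zinc: f(T) = +0.038·(T−10) [T≤10 °C] = -0.3306
  Pd branch = 0.0129·Pd^0.44·e^(0.046·RH+f) = 0.8308 μm/a
  Cl⁻ term: 0.0175·250.8^0.57·exp(0.008·57+0.085·1.3) = 0.7189
  sum: 0.8308 + 0.7189 → r_corr = 1.55 μm/a
ISO 9224: D(t) = r_corr · t^b with b = 0.813 (zinc, B1)
  D(16) = 1.55 × 16^0.813 = 1.55 × 9.527 = 14.76 μm
  Mass loss = 14.76 μm × 7.14 g/cm³ = 105.4 g·m⁻²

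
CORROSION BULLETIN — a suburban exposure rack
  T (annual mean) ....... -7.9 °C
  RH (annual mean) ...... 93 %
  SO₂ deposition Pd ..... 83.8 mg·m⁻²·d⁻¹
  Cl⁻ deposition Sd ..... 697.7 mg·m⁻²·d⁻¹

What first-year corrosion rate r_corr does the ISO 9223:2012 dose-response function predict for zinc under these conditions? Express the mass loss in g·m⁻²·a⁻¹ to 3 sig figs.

zinc: temperature factor f = +0.038·(-17.9) = -0.6802
  sulphur-dioxide contribution → 3.306 μm/a
  chloride contribution → 0.786 μm/a
  total first-year rate 4.092 μm/a
Convert to mass loss: 4.092 μm/a × 7.14 g/cm³ = 29.22 g·m⁻²·a⁻¹

r_corr = 29.2 g·m⁻²·a⁻¹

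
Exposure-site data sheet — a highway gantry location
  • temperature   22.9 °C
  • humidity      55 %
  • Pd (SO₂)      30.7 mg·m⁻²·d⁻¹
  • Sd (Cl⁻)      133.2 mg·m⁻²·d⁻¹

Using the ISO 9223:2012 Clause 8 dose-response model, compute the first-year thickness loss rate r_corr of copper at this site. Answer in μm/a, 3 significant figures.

copper: temperature factor f = -0.080·(12.9) = -1.0320
  Pd branch = 0.0053·Pd^0.26·e^(0.059·RH+f) = 0.118 μm/a
  Sd branch = 0.01025·Sd^0.27·e^(0.036·RH+0.049·T) = 0.8542 μm/a
  r_corr = 0.118 + 0.8542 = 0.9722 μm/a

r_corr = 0.972 μm/a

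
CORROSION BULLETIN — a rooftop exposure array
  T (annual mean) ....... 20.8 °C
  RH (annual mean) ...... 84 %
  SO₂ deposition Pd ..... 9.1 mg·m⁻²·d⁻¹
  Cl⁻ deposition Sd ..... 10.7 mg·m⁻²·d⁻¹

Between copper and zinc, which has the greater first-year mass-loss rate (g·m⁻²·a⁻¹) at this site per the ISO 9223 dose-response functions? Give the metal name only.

copper

copper: temperature factor f = -0.080·(10.8) = -0.8640
  Pd branch = 0.0053·Pd^0.26·e^(0.059·RH+f) = 0.5633 μm/a
  Sd branch = 0.01025·Sd^0.27·e^(0.036·RH+0.049·T) = 1.108 μm/a
  r_corr = 0.5633 + 1.108 = 1.671 μm/a
  mass loss = 1.671 μm/a × 8.96 g/cm³ = 14.98 g·m⁻²·a⁻¹
zinc: f(T) = -0.071·(T−10) [T>10 °C] = -0.7668
  SO₂ term: 0.0129·9.1^0.44·exp(0.046·84-0.7668) = 0.7545
  Cl⁻ term: 0.0175·10.7^0.57·exp(0.008·84+0.085·20.8) = 0.7753
  sum: 0.7545 + 0.7753 → r_corr = 1.53 μm/a
  mass loss = 1.53 μm/a × 7.14 g/cm³ = 10.92 g·m⁻²·a⁻¹
Ordering by g·m⁻²·a⁻¹: copper (15) > zinc (10.9)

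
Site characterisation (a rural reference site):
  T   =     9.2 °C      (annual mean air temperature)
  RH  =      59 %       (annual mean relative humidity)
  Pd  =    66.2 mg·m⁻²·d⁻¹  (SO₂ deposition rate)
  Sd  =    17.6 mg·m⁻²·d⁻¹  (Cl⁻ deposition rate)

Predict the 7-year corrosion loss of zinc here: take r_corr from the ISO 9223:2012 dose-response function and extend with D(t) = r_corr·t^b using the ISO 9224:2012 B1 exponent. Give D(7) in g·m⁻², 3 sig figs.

D(7) = 52.4 g·m⁻²

zinc: T≤10 °C ⇒ hinge +0.038·(9.2−10) = -0.0304
  Pd branch = 0.0129·Pd^0.44·e^(0.046·RH+f) = 1.195 μm/a
  Sd branch = 0.0175·Sd^0.57·e^(0.008·RH+0.085·T) = 0.3145 μm/a
  r_corr = 1.195 + 0.3145 = 1.509 μm/a
Power-law: D(7) = r_corr · 7^0.813
  D(7) = 1.509 × 7^0.813 = 1.509 × 4.865 = 7.342 μm
  Mass loss = 7.342 μm × 7.14 g/cm³ = 52.42 g·m⁻²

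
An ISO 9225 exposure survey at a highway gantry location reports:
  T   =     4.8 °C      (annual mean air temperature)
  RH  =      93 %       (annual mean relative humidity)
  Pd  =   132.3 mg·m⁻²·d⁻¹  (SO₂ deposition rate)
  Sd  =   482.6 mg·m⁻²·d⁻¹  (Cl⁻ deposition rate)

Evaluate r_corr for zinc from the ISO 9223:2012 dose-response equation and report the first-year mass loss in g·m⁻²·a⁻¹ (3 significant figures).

r_corr = 60.1 g·m⁻²·a⁻¹

zinc: temperature factor f = +0.038·(-5.2) = -0.1976
  SO₂ term: 0.0129·132.3^0.44·exp(0.046·93-0.1976) = 6.549
  Cl⁻ term: 0.0175·482.6^0.57·exp(0.008·93+0.085·4.8) = 1.875
  r_corr = 6.549 + 1.875 = 8.424 μm/a
Convert to mass loss: 8.424 μm/a × 7.14 g/cm³ = 60.15 g·m⁻²·a⁻¹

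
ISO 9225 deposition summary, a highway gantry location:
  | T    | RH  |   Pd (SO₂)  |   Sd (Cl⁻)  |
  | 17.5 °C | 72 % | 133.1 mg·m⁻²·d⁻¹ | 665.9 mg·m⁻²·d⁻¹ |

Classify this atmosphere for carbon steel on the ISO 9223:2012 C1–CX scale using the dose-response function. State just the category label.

C5

carbon steel: f(T) = -0.054·(T−10) [T>10 °C] = -0.4050
  Pd branch = 1.77·Pd^0.52·e^(0.02·RH+f) = 63.39 μm/a
  Sd branch = 0.102·Sd^0.62·e^(0.033·RH+0.04·T) = 124.5 μm/a
  sum: 63.39 + 124.5 → r_corr = 187.8 μm/a
ISO 9223 Table 2 (carbon steel): 80 < 188 ≤ 200 μm/a ⇒ C5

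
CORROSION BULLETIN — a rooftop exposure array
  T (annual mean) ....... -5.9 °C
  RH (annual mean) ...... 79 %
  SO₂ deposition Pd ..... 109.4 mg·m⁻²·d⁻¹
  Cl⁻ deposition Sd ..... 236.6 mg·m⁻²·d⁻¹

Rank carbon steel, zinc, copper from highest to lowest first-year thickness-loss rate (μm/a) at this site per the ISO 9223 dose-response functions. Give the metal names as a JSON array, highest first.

carbon steel: temperature factor f = +0.150·(-15.9) = -2.3850
  sulphur-dioxide contribution → 9.092 μm/a
  chloride contribution → 32.37 μm/a
  total first-year rate 41.47 μm/a
zinc: f(T) = +0.038·(T−10) [T≤10 °C] = -0.6042
  sulphur-dioxide contribution → 2.107 μm/a
  chloride contribution → 0.4497 μm/a
  total first-year rate 2.556 μm/a
copper: T≤10 °C ⇒ hinge +0.126·(-5.9−10) = -2.0034
  sulphur-dioxide contribution → 0.2562 μm/a
  chloride contribution → 0.5771 μm/a
  total first-year rate 0.8334 μm/a
Ordering by μm/a: carbon steel (41.5) > zinc (2.56) > copper (0.833)

["carbon steel", "zinc", "copper"]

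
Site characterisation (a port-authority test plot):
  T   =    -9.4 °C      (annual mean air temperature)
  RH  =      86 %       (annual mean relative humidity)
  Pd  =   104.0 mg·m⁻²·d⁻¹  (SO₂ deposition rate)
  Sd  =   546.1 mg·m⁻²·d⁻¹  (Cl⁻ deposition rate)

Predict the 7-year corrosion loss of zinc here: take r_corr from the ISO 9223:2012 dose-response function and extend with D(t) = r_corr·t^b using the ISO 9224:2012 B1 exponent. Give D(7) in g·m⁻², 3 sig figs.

D(7) = 106 g·m⁻²

zinc: temperature factor f = +0.038·(-19.4) = -0.7372
  SO₂ term: 0.0129·104.0^0.44·exp(0.046·86-0.7372) = 2.489
  Sd branch = 0.0175·Sd^0.57·e^(0.008·RH+0.085·T) = 0.569 μm/a
  sum: 2.489 + 0.569 → r_corr = 3.058 μm/a
Power-law: D(7) = r_corr · 7^0.813
  D(7) = 3.058 × 7^0.813 = 3.058 × 4.865 = 14.88 μm
  Mass loss = 14.88 μm × 7.14 g/cm³ = 106.2 g·m⁻²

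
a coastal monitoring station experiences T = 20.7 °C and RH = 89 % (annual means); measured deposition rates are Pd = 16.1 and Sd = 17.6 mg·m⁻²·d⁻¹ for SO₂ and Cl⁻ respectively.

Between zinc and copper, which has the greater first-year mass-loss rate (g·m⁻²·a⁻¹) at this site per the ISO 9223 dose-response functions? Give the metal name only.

zinc: f(T) = -0.071·(T−10) [T>10 °C] = -0.7597
  Pd branch = 0.0129·Pd^0.44·e^(0.046·RH+f) = 1.229 μm/a
  Sd branch = 0.0175·Sd^0.57·e^(0.008·RH+0.085·T) = 1.063 μm/a
  r_corr = 1.229 + 1.063 = 2.292 μm/a
  mass loss = 2.292 μm/a × 7.14 g/cm³ = 16.36 g·m⁻²·a⁻¹
copper: temperature factor f = -0.080·(10.7) = -0.8560
  SO₂ term: 0.0053·16.1^0.26·exp(0.059·89-0.8560) = 0.8847
  Cl⁻ term: 0.01025·17.6^0.27·exp(0.036·89+0.049·20.7) = 1.51
  sum: 0.8847 + 1.51 → r_corr = 2.395 μm/a
  mass loss = 2.395 μm/a × 8.96 g/cm³ = 21.46 g·m⁻²·a⁻¹
Ordering by g·m⁻²·a⁻¹: copper (21.5) > zinc (16.4)

copper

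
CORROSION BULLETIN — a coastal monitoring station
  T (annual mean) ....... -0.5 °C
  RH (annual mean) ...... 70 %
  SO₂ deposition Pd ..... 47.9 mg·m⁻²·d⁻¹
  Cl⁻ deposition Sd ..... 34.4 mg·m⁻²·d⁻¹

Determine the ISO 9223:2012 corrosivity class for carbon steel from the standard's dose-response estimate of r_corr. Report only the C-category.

C2

carbon steel: f(T) = +0.150·(T−10) [T≤10 °C] = -1.5750
  Pd branch = 1.77·Pd^0.52·e^(0.02·RH+f) = 11.11 μm/a
  Sd branch = 0.102·Sd^0.62·e^(0.033·RH+0.04·T) = 9.032 μm/a
  sum: 11.11 + 9.032 → r_corr = 20.14 μm/a
Category bounds: 1.3…25 μm/a bracket r_corr ⇒ C2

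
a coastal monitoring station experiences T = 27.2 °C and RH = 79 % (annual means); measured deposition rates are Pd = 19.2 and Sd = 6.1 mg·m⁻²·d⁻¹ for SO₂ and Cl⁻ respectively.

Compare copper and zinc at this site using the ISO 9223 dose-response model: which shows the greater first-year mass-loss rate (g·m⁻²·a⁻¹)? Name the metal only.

copper

copper: temperature factor f = -0.080·(17.2) = -1.3760
  Pd branch = 0.0053·Pd^0.26·e^(0.059·RH+f) = 0.3052 μm/a
  Sd branch = 0.01025·Sd^0.27·e^(0.036·RH+0.049·T) = 1.088 μm/a
  r_corr = 0.3052 + 1.088 = 1.393 μm/a
  mass loss = 1.393 μm/a × 8.96 g/cm³ = 12.49 g·m⁻²·a⁻¹
zinc: temperature factor f = -0.071·(17.2) = -1.2212
  SO₂ term: 0.0129·19.2^0.44·exp(0.046·79-1.2212) = 0.5286
  Sd branch = 0.0175·Sd^0.57·e^(0.008·RH+0.085·T) = 0.9316 μm/a
  sum: 0.5286 + 0.9316 → r_corr = 1.46 μm/a
  mass loss = 1.46 μm/a × 7.14 g/cm³ = 10.43 g·m⁻²·a⁻¹
Ordering by g·m⁻²·a⁻¹: copper (12.5) > zinc (10.4)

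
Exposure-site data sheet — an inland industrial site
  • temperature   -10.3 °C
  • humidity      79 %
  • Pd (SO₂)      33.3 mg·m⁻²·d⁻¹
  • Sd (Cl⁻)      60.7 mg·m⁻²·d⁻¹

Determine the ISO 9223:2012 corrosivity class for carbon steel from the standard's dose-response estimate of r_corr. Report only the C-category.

carbon steel: temperature factor f = +0.150·(-20.3) = -3.0450
  SO₂ term: 1.77·33.3^0.52·exp(0.02·79-3.0450) = 2.532
  Cl⁻ term: 0.102·60.7^0.62·exp(0.033·79+0.04·-10.3) = 11.68
  r_corr = 2.532 + 11.68 = 14.21 μm/a
14.2 μm/a falls in (1.3, 25] for carbon steel → category C2

C2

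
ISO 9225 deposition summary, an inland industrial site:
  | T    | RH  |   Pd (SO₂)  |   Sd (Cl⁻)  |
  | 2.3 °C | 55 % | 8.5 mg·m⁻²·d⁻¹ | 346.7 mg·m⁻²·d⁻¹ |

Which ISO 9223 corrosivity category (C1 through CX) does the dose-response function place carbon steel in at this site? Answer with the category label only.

carbon steel: f(T) = +0.150·(T−10) [T≤10 °C] = -1.1550
  sulphur-dioxide contribution → 5.098 μm/a
  chloride contribution → 25.8 μm/a
  total first-year rate 30.89 μm/a
30.9 μm/a falls in (25, 50] for carbon steel → category C3

C3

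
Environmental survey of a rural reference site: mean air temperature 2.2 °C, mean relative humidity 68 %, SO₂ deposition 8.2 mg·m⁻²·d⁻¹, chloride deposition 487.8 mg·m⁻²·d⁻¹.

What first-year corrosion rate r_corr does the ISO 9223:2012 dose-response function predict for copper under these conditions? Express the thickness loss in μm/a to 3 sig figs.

copper: f(T) = +0.126·(T−10) [T≤10 °C] = -0.9828
  sulphur-dioxide contribution → 0.1894 μm/a
  chloride contribution → 0.7023 μm/a
  total first-year rate 0.8917 μm/a

r_corr = 0.892 μm/a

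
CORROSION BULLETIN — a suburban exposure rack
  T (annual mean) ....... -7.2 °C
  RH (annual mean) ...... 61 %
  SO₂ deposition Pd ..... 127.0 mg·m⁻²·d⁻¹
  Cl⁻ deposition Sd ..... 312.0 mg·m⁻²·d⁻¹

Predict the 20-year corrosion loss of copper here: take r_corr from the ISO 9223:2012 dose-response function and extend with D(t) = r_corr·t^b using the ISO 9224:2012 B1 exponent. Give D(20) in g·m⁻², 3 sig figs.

D(20) = 25.3 g·m⁻²

copper: f(T) = +0.126·(T−10) [T≤10 °C] = -2.1672
  sulphur-dioxide contribution → 0.07818 μm/a
  chloride contribution → 0.3052 μm/a
  total first-year rate 0.3834 μm/a
Power-law: D(20) = r_corr · 20^0.667
  D(20) = 0.3834 × 20^0.667 = 0.3834 × 7.375 = 2.828 μm
  Mass loss = 2.828 μm × 8.96 g/cm³ = 25.34 g·m⁻²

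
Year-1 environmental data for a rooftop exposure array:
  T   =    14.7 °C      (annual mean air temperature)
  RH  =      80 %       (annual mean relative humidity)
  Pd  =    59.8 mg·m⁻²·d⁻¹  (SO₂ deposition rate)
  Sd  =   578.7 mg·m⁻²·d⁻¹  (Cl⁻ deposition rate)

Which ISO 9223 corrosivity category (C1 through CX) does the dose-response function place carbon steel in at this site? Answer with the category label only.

carbon steel: T>10 °C ⇒ hinge -0.054·(14.7−10) = -0.2538
  Pd branch = 1.77·Pd^0.52·e^(0.02·RH+f) = 57.08 μm/a
  Cl⁻ term: 0.102·578.7^0.62·exp(0.033·80+0.04·14.7) = 132.8
  sum: 57.08 + 132.8 → r_corr = 189.9 μm/a
Category bounds: 80…200 μm/a bracket r_corr ⇒ C5

C5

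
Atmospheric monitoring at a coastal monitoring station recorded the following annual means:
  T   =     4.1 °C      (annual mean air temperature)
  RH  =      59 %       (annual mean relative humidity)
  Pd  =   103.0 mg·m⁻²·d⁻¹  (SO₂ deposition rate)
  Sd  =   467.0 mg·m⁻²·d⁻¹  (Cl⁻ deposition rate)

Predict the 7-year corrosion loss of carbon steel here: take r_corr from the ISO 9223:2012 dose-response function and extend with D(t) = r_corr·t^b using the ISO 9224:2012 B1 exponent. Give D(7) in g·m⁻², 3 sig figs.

carbon steel: f(T) = +0.150·(T−10) [T≤10 °C] = -0.8850
  sulphur-dioxide contribution → 26.47 μm/a
  chloride contribution → 38.05 μm/a
  ⇒ r_corr(carbon steel) = 64.52 μm/a
ISO 9224: D(t) = r_corr · t^b with b = 0.523 (carbon steel, B1)
  D(7) = 64.52 × 7^0.523 = 64.52 × 2.767 = 178.5 μm
  Mass loss = 178.5 μm × 7.85 g/cm³ = 1401 g·m⁻²

D(7) = 1.40e+03 g·m⁻²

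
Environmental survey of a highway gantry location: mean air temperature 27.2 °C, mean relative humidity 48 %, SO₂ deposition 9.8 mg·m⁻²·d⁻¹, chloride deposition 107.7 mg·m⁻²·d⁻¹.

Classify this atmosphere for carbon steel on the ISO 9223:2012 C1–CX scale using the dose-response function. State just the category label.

C3

carbon steel: T>10 °C ⇒ hinge -0.054·(27.2−10) = -0.9288
  Pd branch = 1.77·Pd^0.52·e^(0.02·RH+f) = 5.984 μm/a
  Cl⁻ term: 0.102·107.7^0.62·exp(0.033·48+0.04·27.2) = 26.85
  sum: 5.984 + 26.85 → r_corr = 32.84 μm/a
ISO 9223 Table 2 (carbon steel): 25 < 32.8 ≤ 50 μm/a ⇒ C3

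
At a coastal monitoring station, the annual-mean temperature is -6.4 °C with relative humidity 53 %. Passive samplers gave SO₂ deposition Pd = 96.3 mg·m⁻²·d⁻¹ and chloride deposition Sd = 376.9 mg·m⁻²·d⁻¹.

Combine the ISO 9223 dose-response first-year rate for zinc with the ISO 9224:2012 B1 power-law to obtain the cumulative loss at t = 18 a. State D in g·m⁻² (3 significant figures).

zinc: T≤10 °C ⇒ hinge +0.038·(-6.4−10) = -0.6232
  Pd branch = 0.0129·Pd^0.44·e^(0.046·RH+f) = 0.5909 μm/a
  Sd branch = 0.0175·Sd^0.57·e^(0.008·RH+0.085·T) = 0.4564 μm/a
  r_corr = 0.5909 + 0.4564 = 1.047 μm/a
ISO 9224: D(t) = r_corr · t^b with b = 0.813 (zinc, B1)
  D(18) = 1.047 × 18^0.813 = 1.047 × 10.48 = 10.98 μm
  Mass loss = 10.98 μm × 7.14 g/cm³ = 78.4 g·m⁻²

D(18) = 78.4 g·m⁻²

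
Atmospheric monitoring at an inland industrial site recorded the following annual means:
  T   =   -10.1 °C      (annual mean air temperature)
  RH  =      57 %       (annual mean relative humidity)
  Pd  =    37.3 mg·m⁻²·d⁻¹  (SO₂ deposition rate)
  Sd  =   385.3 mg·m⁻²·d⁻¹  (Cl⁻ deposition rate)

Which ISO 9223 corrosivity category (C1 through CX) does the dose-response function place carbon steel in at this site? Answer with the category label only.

C2

carbon steel: temperature factor f = +0.150·(-20.1) = -3.0150
  SO₂ term: 1.77·37.3^0.52·exp(0.02·57-3.0150) = 1.782
  Cl⁻ term: 0.102·385.3^0.62·exp(0.033·57+0.04·-10.1) = 17.92
  r_corr = 1.782 + 17.92 = 19.7 μm/a
19.7 μm/a falls in (1.3, 25] for carbon steel → category C2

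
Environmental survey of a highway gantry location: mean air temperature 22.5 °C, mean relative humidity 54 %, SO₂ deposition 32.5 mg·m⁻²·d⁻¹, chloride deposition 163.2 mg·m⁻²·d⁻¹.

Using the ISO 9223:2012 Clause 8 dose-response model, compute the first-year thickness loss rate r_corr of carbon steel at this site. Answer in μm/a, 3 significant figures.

carbon steel: T>10 °C ⇒ hinge -0.054·(22.5−10) = -0.6750
  SO₂ term: 1.77·32.5^0.52·exp(0.02·54-0.6750) = 16.22
  Sd branch = 0.102·Sd^0.62·e^(0.033·RH+0.04·T) = 35.1 μm/a
  r_corr = 16.22 + 35.1 = 51.32 μm/a

r_corr = 51.3 μm/a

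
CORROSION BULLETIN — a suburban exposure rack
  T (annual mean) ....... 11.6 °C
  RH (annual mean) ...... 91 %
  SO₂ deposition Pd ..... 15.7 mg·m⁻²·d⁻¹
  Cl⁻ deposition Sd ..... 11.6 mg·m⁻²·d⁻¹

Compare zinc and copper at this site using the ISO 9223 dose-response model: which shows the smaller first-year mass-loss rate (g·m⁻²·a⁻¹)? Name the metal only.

zinc

zinc: f(T) = -0.071·(T−10) [T>10 °C] = -0.1136
  SO₂ term: 0.0129·15.7^0.44·exp(0.046·91-0.1136) = 2.543
  Cl⁻ term: 0.0175·11.6^0.57·exp(0.008·91+0.085·11.6) = 0.3928
  r_corr = 2.543 + 0.3928 = 2.936 μm/a
  mass loss = 2.936 μm/a × 7.14 g/cm³ = 20.96 g·m⁻²·a⁻¹
copper: temperature factor f = -0.080·(1.6) = -0.1280
  SO₂ term: 0.0053·15.7^0.26·exp(0.059·91-0.1280) = 2.048
  Sd branch = 0.01025·Sd^0.27·e^(0.036·RH+0.049·T) = 0.9284 μm/a
  sum: 2.048 + 0.9284 → r_corr = 2.976 μm/a
  mass loss = 2.976 μm/a × 8.96 g/cm³ = 26.67 g·m⁻²·a⁻¹
Ordering by g·m⁻²·a⁻¹: copper (26.7) > zinc (21)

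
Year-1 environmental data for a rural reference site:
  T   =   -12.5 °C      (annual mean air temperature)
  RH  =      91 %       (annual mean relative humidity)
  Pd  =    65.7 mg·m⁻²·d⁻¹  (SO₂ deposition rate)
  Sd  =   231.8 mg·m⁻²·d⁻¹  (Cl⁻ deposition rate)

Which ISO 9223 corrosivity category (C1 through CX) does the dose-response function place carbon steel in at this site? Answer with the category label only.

C3

carbon steel: f(T) = +0.150·(T−10) [T≤10 °C] = -3.3750
  Pd branch = 1.77·Pd^0.52·e^(0.02·RH+f) = 3.294 μm/a
  Cl⁻ term: 0.102·231.8^0.62·exp(0.033·91+0.04·-12.5) = 36.48
  r_corr = 3.294 + 36.48 = 39.77 μm/a
Category bounds: 25…50 μm/a bracket r_corr ⇒ C3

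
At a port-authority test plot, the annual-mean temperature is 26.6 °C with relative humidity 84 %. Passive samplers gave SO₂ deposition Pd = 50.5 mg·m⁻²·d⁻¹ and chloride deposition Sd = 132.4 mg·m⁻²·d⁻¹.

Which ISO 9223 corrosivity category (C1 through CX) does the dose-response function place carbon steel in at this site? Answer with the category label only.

carbon steel: f(T) = -0.054·(T−10) [T>10 °C] = -0.8964
  Pd branch = 1.77·Pd^0.52·e^(0.02·RH+f) = 29.79 μm/a
  Cl⁻ term: 0.102·132.4^0.62·exp(0.033·84+0.04·26.6) = 97.75
  sum: 29.79 + 97.75 → r_corr = 127.5 μm/a
Category bounds: 80…200 μm/a bracket r_corr ⇒ C5

C5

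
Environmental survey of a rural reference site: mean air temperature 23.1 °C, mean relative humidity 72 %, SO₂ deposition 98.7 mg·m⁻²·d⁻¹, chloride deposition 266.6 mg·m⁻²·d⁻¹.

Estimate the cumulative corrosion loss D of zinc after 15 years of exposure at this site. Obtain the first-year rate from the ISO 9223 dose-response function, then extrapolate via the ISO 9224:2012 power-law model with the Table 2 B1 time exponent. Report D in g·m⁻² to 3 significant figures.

zinc: T>10 °C ⇒ hinge -0.071·(23.1−10) = -0.9301
  SO₂ term: 0.0129·98.7^0.44·exp(0.046·72-0.9301) = 1.053
  Sd branch = 0.0175·Sd^0.57·e^(0.008·RH+0.085·T) = 5.354 μm/a
  sum: 1.053 + 5.354 → r_corr = 6.407 μm/a
Long-term exponent b (ISO 9224 Table 2, B1) = 0.813
  D(15) = 6.407 × 15^0.813 = 6.407 × 9.04 = 57.92 μm
  Mass loss = 57.92 μm × 7.14 g/cm³ = 413.5 g·m⁻²

D(15) = 414 g·m⁻²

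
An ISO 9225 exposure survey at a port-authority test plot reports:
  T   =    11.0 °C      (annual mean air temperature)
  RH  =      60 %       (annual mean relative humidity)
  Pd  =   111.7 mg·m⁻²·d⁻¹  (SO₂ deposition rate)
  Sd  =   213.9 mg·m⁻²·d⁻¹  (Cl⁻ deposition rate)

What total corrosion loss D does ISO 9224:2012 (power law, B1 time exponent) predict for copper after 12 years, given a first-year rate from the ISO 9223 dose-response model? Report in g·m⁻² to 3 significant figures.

D(12) = 57.5 g·m⁻²

copper: temperature factor f = -0.080·(1.0) = -0.0800
  Pd branch = 0.0053·Pd^0.26·e^(0.059·RH+f) = 0.5747 μm/a
  Sd branch = 0.01025·Sd^0.27·e^(0.036·RH+0.049·T) = 0.6487 μm/a
  r_corr = 0.5747 + 0.6487 = 1.223 μm/a
Long-term exponent b (ISO 9224 Table 2, B1) = 0.667
  D(12) = 1.223 × 12^0.667 = 1.223 × 5.246 = 6.418 μm
  Mass loss = 6.418 μm × 8.96 g/cm³ = 57.5 g·m⁻²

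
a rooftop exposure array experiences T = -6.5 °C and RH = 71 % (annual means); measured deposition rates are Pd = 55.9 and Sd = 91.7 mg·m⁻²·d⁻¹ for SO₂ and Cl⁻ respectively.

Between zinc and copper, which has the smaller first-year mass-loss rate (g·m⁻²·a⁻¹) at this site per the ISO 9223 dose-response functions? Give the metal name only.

copper

zinc: f(T) = +0.038·(T−10) [T≤10 °C] = -0.6270
  SO₂ term: 0.0129·55.9^0.44·exp(0.046·71-0.6270) = 1.061
  Sd branch = 0.0175·Sd^0.57·e^(0.008·RH+0.085·T) = 0.2335 μm/a
  r_corr = 1.061 + 0.2335 = 1.294 μm/a
  mass loss = 1.294 μm/a × 7.14 g/cm³ = 9.24 g·m⁻²·a⁻¹
copper: T≤10 °C ⇒ hinge +0.126·(-6.5−10) = -2.0790
  Pd branch = 0.0053·Pd^0.26·e^(0.059·RH+f) = 0.1244 μm/a
  Sd branch = 0.01025·Sd^0.27·e^(0.036·RH+0.049·T) = 0.3253 μm/a
  r_corr = 0.1244 + 0.3253 = 0.4498 μm/a
  mass loss = 0.4498 μm/a × 8.96 g/cm³ = 4.03 g·m⁻²·a⁻¹
Ordering by g·m⁻²·a⁻¹: zinc (9.24) > copper (4.03)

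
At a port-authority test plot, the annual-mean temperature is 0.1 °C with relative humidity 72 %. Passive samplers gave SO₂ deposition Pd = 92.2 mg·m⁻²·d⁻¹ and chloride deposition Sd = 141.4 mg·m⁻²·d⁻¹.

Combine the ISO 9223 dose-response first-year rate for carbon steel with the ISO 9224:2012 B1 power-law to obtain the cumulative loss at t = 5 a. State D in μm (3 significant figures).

carbon steel: temperature factor f = +0.150·(-9.9) = -1.4850
  sulphur-dioxide contribution → 17.79 μm/a
  chloride contribution → 23.74 μm/a
  ⇒ r_corr(carbon steel) = 41.53 μm/a
ISO 9224: D(t) = r_corr · t^b with b = 0.523 (carbon steel, B1)
  D(5) = 41.53 × 5^0.523 = 41.53 × 2.32 = 96.36 μm

D(5) = 96.4 μm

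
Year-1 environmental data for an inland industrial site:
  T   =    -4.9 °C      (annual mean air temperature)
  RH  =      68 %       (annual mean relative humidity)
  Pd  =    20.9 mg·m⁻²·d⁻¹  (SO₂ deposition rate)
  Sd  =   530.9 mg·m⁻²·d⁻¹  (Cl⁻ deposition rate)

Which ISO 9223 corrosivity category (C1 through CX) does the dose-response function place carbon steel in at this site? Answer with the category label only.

carbon steel: temperature factor f = +0.150·(-14.9) = -2.2350
  SO₂ term: 1.77·20.9^0.52·exp(0.02·68-2.2350) = 3.585
  Sd branch = 0.102·Sd^0.62·e^(0.033·RH+0.04·T) = 38.69 μm/a
  sum: 3.585 + 38.69 → r_corr = 42.27 μm/a
Category bounds: 25…50 μm/a bracket r_corr ⇒ C3

C3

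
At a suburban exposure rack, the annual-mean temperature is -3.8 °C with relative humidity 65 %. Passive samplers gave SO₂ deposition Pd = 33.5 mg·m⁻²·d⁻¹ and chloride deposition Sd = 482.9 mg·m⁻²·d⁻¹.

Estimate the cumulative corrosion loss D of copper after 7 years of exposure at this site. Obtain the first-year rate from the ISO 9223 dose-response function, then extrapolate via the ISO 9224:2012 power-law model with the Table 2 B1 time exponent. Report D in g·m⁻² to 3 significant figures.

copper: temperature factor f = +0.126·(-13.8) = -1.7388
  SO₂ term: 0.0053·33.5^0.26·exp(0.059·65-1.7388) = 0.1074
  Cl⁻ term: 0.01025·482.9^0.27·exp(0.036·65+0.049·-3.8) = 0.4685
  r_corr = 0.1074 + 0.4685 = 0.576 μm/a
Power-law: D(7) = r_corr · 7^0.667
  D(7) = 0.576 × 7^0.667 = 0.576 × 3.662 = 2.109 μm
  Mass loss = 2.109 μm × 8.96 g/cm³ = 18.9 g·m⁻²

D(7) = 18.9 g·m⁻²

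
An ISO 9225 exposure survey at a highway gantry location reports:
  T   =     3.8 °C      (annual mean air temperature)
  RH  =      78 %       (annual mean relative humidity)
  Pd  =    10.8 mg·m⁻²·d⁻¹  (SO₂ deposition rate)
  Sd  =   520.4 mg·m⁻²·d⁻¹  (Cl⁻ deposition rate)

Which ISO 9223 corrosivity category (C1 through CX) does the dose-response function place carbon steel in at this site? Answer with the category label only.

carbon steel: f(T) = +0.150·(T−10) [T≤10 °C] = -0.9300
  SO₂ term: 1.77·10.8^0.52·exp(0.02·78-0.9300) = 11.45
  Sd branch = 0.102·Sd^0.62·e^(0.033·RH+0.04·T) = 75.27 μm/a
  r_corr = 11.45 + 75.27 = 86.72 μm/a
86.7 μm/a falls in (80, 200] for carbon steel → category C5

C5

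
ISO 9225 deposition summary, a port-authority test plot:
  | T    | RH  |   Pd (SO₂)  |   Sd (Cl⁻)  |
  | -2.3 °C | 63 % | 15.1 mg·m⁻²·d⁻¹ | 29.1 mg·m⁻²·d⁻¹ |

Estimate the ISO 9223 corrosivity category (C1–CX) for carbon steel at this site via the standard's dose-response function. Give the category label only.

carbon steel: f(T) = +0.150·(T−10) [T≤10 °C] = -1.8450
  SO₂ term: 1.77·15.1^0.52·exp(0.02·63-1.8450) = 4.046
  Cl⁻ term: 0.102·29.1^0.62·exp(0.033·63+0.04·-2.3) = 6.014
  sum: 4.046 + 6.014 → r_corr = 10.06 μm/a
ISO 9223 Table 2 (carbon steel): 1.3 < 10.1 ≤ 25 μm/a ⇒ C2

C2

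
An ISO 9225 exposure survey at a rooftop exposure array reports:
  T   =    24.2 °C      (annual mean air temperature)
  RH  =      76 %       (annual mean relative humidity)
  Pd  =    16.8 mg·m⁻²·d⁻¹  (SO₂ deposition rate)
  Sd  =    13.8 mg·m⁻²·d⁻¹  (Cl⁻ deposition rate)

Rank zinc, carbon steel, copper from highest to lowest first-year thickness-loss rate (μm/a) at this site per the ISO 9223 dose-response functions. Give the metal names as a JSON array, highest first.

["carbon steel", "zinc", "copper"]

zinc: f(T) = -0.071·(T−10) [T>10 °C] = -1.0082
  sulphur-dioxide contribution → 0.5372 μm/a
  chloride contribution → 1.122 μm/a
  total first-year rate 1.66 μm/a
carbon steel: f(T) = -0.054·(T−10) [T>10 °C] = -0.7668
  sulphur-dioxide contribution → 16.3 μm/a
  chloride contribution → 16.79 μm/a
  total first-year rate 33.09 μm/a
copper: T>10 °C ⇒ hinge -0.080·(24.2−10) = -1.1360
  sulphur-dioxide contribution → 0.314 μm/a
  chloride contribution → 1.051 μm/a
  total first-year rate 1.365 μm/a
Ordering by μm/a: carbon steel (33.1) > zinc (1.66) > copper (1.37)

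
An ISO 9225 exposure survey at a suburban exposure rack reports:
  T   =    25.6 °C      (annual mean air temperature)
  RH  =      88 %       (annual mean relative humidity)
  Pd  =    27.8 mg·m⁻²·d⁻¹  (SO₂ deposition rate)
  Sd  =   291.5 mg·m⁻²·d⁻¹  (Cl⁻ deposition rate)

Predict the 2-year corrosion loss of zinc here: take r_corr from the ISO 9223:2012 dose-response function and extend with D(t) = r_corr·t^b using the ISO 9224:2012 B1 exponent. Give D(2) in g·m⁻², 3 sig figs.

D(2) = 113 g·m⁻²

zinc: f(T) = -0.071·(T−10) [T>10 °C] = -1.1076
  SO₂ term: 0.0129·27.8^0.44·exp(0.046·88-1.1076) = 1.054
  Sd branch = 0.0175·Sd^0.57·e^(0.008·RH+0.085·T) = 7.919 μm/a
  r_corr = 1.054 + 7.919 = 8.973 μm/a
Power-law: D(2) = r_corr · 2^0.813
  D(2) = 8.973 × 2^0.813 = 8.973 × 1.757 = 15.76 μm
  Mass loss = 15.76 μm × 7.14 g/cm³ = 112.6 g·m⁻²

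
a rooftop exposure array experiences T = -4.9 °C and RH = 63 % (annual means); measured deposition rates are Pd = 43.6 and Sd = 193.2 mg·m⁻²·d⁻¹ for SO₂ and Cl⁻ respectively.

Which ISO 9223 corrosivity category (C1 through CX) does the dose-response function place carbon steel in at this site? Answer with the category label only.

carbon steel: temperature factor f = +0.150·(-14.9) = -2.2350
  Pd branch = 1.77·Pd^0.52·e^(0.02·RH+f) = 4.754 μm/a
  Cl⁻ term: 0.102·193.2^0.62·exp(0.033·63+0.04·-4.9) = 17.53
  r_corr = 4.754 + 17.53 = 22.28 μm/a
Category bounds: 1.3…25 μm/a bracket r_corr ⇒ C2

C2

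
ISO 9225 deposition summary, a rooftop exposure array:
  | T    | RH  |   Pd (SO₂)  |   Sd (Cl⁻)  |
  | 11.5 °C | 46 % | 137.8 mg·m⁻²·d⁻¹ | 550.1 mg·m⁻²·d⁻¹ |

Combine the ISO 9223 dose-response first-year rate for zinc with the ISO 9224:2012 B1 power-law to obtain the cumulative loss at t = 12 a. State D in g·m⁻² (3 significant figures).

zinc: temperature factor f = -0.071·(1.5) = -0.1065
  sulphur-dioxide contribution → 0.8406 μm/a
  chloride contribution → 2.452 μm/a
  total first-year rate 3.292 μm/a
Long-term exponent b (ISO 9224 Table 2, B1) = 0.813
  D(12) = 3.292 × 12^0.813 = 3.292 × 7.54 = 24.82 μm
  Mass loss = 24.82 μm × 7.14 g/cm³ = 177.2 g·m⁻²

D(12) = 177 g·m⁻²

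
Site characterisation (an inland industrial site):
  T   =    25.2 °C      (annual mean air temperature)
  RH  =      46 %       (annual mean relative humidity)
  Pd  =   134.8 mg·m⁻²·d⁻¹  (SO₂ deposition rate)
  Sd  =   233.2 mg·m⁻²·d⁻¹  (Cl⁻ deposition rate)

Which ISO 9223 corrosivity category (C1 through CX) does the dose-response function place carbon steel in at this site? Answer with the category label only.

carbon steel: T>10 °C ⇒ hinge -0.054·(25.2−10) = -0.8208
  sulphur-dioxide contribution → 25.03 μm/a
  chloride contribution → 37.46 μm/a
  ⇒ r_corr(carbon steel) = 62.5 μm/a
ISO 9223 Table 2 (carbon steel): 50 < 62.5 ≤ 80 μm/a ⇒ C4

C4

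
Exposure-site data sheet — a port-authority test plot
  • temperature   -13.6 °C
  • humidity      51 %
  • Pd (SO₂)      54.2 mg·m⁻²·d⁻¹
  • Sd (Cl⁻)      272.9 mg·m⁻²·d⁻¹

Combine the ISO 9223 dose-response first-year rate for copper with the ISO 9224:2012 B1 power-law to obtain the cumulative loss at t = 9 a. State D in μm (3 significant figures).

D(9) = 0.717 μm

copper: f(T) = +0.126·(T−10) [T≤10 °C] = -2.9736
  sulphur-dioxide contribution → 0.01551 μm/a
  chloride contribution → 0.1501 μm/a
  ⇒ r_corr(copper) = 0.1656 μm/a
ISO 9224: D(t) = r_corr · t^b with b = 0.667 (copper, B1)
  D(9) = 0.1656 × 9^0.667 = 0.1656 × 4.33 = 0.7171 μm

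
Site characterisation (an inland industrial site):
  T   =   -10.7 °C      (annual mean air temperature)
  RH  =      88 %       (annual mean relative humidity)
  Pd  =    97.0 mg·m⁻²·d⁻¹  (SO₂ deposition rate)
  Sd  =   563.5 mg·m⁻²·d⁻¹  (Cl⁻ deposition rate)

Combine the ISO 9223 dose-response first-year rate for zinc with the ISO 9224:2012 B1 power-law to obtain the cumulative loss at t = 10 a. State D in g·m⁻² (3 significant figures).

D(10) = 141 g·m⁻²

zinc: f(T) = +0.038·(T−10) [T≤10 °C] = -0.7866
  sulphur-dioxide contribution → 2.519 μm/a
  chloride contribution → 0.527 μm/a
  ⇒ r_corr(zinc) = 3.046 μm/a
Power-law: D(10) = r_corr · 10^0.813
  D(10) = 3.046 × 10^0.813 = 3.046 × 6.501 = 19.8 μm
  Mass loss = 19.8 μm × 7.14 g/cm³ = 141.4 g·m⁻²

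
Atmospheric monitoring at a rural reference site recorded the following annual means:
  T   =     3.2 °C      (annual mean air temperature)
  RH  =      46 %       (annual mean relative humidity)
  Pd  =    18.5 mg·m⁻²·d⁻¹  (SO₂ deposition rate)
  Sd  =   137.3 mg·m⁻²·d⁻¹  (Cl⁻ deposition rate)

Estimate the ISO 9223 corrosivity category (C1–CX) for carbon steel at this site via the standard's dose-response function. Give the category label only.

carbon steel: T≤10 °C ⇒ hinge +0.150·(3.2−10) = -1.0200
  sulphur-dioxide contribution → 7.303 μm/a
  chloride contribution → 11.19 μm/a
  total first-year rate 18.49 μm/a
ISO 9223 Table 2 (carbon steel): 1.3 < 18.5 ≤ 25 μm/a ⇒ C2

C2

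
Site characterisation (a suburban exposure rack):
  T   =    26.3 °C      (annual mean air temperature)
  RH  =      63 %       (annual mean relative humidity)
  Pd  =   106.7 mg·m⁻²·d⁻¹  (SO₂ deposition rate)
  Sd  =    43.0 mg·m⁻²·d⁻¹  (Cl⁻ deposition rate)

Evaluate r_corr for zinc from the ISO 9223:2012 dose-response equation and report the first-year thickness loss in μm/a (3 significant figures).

r_corr = 2.89 μm/a

zinc: f(T) = -0.071·(T−10) [T>10 °C] = -1.1573
  sulphur-dioxide contribution → 0.5741 μm/a
  chloride contribution → 2.311 μm/a
  ⇒ r_corr(zinc) = 2.885 μm/a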